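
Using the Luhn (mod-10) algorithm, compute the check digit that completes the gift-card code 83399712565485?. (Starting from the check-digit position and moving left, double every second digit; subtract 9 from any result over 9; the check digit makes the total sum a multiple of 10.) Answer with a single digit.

5

Partial digits right→left: 5 8 4 5 6 5 2 1 7 9 9 3 3 8
Double every second digit counting from the check-digit position (so the 1st, 3rd, 5th, ... of the partial from the right).
  doubled (with −9 where >9): 1 8 3 4 5 9 6 → sum 36
  kept as-is: 8 5 5 1 9 3 8 → sum 39
Total = 36 + 39 = 75.
Check digit = (10 − (75 mod 10)) mod 10 = 5.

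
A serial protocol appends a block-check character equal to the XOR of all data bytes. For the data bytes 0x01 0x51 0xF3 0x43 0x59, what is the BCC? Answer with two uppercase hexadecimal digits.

B9

XOR the bytes together:
  start with 0x01
  0x01 ⊕ 0x51 = 0x50
  0x50 ⊕ 0xF3 = 0xA3
  0xA3 ⊕ 0x43 = 0xE0
  0xE0 ⊕ 0x59 = 0xB9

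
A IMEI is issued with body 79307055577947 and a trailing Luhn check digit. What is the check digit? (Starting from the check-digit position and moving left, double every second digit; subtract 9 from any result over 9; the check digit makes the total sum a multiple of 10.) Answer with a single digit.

Partial digits right→left: 7 4 9 7 7 5 5 5 0 7 0 3 9 7
Double every second digit counting from the check-digit position (so the 1st, 3rd, 5th, ... of the partial from the right).
  doubled (with −9 where >9): 5 9 5 1 0 0 9 → sum 29
  kept as-is: 4 7 5 5 7 3 7 → sum 38
Total = 29 + 38 = 67.
Check digit = (10 − (67 mod 10)) mod 10 = 3.

3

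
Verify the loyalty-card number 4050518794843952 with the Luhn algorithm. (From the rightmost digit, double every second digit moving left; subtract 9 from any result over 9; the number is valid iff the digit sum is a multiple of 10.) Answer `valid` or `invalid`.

invalid

From the right, keep odd positions and double even positions (subtract 9 from any doubled value over 9):
  doubled (positions 2,4,...): 1 6 7 9 7 1 1 8 → sum 40
  kept (positions 1,3,...): 2 9 4 4 7 1 0 0 → sum 27
Total = 67.
67 mod 10 = 7, so the number is invalid.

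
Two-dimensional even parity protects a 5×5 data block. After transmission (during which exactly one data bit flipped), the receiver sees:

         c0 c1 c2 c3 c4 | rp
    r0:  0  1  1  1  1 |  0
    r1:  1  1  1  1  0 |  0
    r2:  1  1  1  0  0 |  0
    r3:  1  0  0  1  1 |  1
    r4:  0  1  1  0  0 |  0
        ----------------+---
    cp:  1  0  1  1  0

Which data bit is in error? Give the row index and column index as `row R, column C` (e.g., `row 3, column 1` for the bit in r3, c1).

row 2, column 2

Recompute each row's even parity and compare to rp:
  r0: data parity 0, sent rp 0 → ok
  r1: data parity 0, sent rp 0 → ok
  r2: data parity 1, sent rp 0 → mismatch
  r3: data parity 1, sent rp 1 → ok
  r4: data parity 0, sent rp 0 → ok
Recompute each column's even parity and compare to cp:
  c0: data parity 1, sent cp 1 → ok
  c1: data parity 0, sent cp 0 → ok
  c2: data parity 0, sent cp 1 → mismatch
  c3: data parity 1, sent cp 1 → ok
  c4: data parity 0, sent cp 0 → ok
Exactly one row (r2) and one column (c2) fail → the flipped bit is at their intersection.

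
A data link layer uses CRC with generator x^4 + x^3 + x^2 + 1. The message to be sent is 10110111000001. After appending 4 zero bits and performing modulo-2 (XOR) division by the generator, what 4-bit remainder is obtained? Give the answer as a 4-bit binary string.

Append 4 zeros: 101101110000010000. Divide by 11101 (XOR where the leading bit is 1):
  pos 0: 10110 XOR 11101 = 01011
  pos 1: 10111 XOR 11101 = 01010
  pos 2: 10101 XOR 11101 = 01000
  pos 3: 10001 XOR 11101 = 01100
  pos 4: 11000 XOR 11101 = 00101
  pos 6: 10100 XOR 11101 = 01001
  pos 7: 10010 XOR 11101 = 01111
  pos 8: 11110 XOR 11101 = 00011
  pos 11: 11100 XOR 11101 = 00001
Remainder (last 4 bits) = 0100. This is the CRC / FCS.

0100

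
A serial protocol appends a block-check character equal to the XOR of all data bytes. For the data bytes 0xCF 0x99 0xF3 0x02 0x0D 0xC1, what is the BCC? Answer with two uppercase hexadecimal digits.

XOR the bytes together:
  start with 0xCF
  0xCF ⊕ 0x99 = 0x56
  0x56 ⊕ 0xF3 = 0xA5
  0xA5 ⊕ 0x02 = 0xA7
  0xA7 ⊕ 0x0D = 0xAA
  0xAA ⊕ 0xC1 = 0x6B

6B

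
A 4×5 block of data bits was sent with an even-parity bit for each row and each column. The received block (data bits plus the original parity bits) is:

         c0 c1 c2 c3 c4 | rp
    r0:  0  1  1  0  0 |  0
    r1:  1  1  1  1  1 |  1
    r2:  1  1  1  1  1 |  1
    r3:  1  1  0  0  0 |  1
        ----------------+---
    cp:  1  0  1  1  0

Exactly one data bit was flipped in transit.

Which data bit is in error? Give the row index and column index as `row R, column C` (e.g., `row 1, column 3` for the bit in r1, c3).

row 3, column 3

Recompute each row's even parity and compare to rp:
  r0: data parity 0, sent rp 0 → ok
  r1: data parity 1, sent rp 1 → ok
  r2: data parity 1, sent rp 1 → ok
  r3: data parity 0, sent rp 1 → mismatch
Recompute each column's even parity and compare to cp:
  c0: data parity 1, sent cp 1 → ok
  c1: data parity 0, sent cp 0 → ok
  c2: data parity 1, sent cp 1 → ok
  c3: data parity 0, sent cp 1 → mismatch
  c4: data parity 0, sent cp 0 → ok
Exactly one row (r3) and one column (c3) fail → the flipped bit is at their intersection.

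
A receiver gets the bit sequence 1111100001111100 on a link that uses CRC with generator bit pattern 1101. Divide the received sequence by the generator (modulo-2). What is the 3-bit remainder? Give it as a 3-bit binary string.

010

Modulo-2 division of 1111100001111100 by 1101:
  pos 0: 1111 XOR 1101 = 0010
  pos 2: 1010 XOR 1101 = 0111
  pos 3: 1110 XOR 1101 = 0011
  pos 5: 1100 XOR 1101 = 0001
  pos 8: 1111 XOR 1101 = 0010
  pos 10: 1011 XOR 1101 = 0110
  pos 11: 1100 XOR 1101 = 0001
Remainder = 010 (nonzero — an error is detected).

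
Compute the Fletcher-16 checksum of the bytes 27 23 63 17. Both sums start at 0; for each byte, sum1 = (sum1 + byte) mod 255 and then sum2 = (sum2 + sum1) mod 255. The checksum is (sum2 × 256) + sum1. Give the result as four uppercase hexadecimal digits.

4182

Running sums (mod 255):
  after byte 0 (27): sum1=27, sum2=27
  after byte 1 (23): sum1=50, sum2=77
  after byte 2 (63): sum1=113, sum2=190
  after byte 3 (17): sum1=130, sum2=65
Checksum = sum2·256 + sum1 = 65·256 + 130 = 16770 = 0x4182.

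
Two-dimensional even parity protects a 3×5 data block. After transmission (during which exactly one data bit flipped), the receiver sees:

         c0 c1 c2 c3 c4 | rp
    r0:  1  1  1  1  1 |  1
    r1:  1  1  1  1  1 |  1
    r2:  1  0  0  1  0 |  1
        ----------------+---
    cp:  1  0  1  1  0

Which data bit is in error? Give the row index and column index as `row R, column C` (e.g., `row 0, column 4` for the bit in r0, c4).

row 2, column 2

Recompute each row's even parity and compare to rp:
  r0: data parity 1, sent rp 1 → ok
  r1: data parity 1, sent rp 1 → ok
  r2: data parity 0, sent rp 1 → mismatch
Recompute each column's even parity and compare to cp:
  c0: data parity 1, sent cp 1 → ok
  c1: data parity 0, sent cp 0 → ok
  c2: data parity 0, sent cp 1 → mismatch
  c3: data parity 1, sent cp 1 → ok
  c4: data parity 0, sent cp 0 → ok
Exactly one row (r2) and one column (c2) fail → the flipped bit is at their intersection.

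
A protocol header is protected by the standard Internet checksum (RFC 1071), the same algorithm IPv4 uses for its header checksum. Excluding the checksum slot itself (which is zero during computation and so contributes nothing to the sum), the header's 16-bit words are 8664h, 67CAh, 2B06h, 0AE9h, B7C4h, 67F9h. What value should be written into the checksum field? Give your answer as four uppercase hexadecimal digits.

BC23

One's-complement addition (fold any carry out of bit 15 back into bit 0):
  0x8664 + 0x67CA = 0x0EE2E
  0xEE2E + 0x2B06 = 0x11934 → wrap carry → 0x1935
  0x1935 + 0x0AE9 = 0x0241E
  0x241E + 0xB7C4 = 0x0DBE2
  0xDBE2 + 0x67F9 = 0x143DB → wrap carry → 0x43DC
One's-complement sum = 0x43DC.
Checksum = ~0x43DC & 0xFFFF = 0xBC23.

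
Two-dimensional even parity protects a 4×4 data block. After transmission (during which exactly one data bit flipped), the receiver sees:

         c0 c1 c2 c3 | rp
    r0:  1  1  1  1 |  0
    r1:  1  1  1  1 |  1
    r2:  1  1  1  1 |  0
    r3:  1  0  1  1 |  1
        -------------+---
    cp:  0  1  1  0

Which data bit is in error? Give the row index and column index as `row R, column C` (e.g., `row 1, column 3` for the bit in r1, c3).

row 1, column 2

Recompute each row's even parity and compare to rp:
  r0: data parity 0, sent rp 0 → ok
  r1: data parity 0, sent rp 1 → mismatch
  r2: data parity 0, sent rp 0 → ok
  r3: data parity 1, sent rp 1 → ok
Recompute each column's even parity and compare to cp:
  c0: data parity 0, sent cp 0 → ok
  c1: data parity 1, sent cp 1 → ok
  c2: data parity 0, sent cp 1 → mismatch
  c3: data parity 0, sent cp 0 → ok
Exactly one row (r1) and one column (c2) fail → the flipped bit is at their intersection.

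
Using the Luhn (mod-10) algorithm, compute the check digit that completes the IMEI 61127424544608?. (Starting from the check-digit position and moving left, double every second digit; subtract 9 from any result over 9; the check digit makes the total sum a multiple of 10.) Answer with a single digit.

Partial digits right→left: 8 0 6 4 4 5 4 2 4 7 2 1 1 6
Double every second digit counting from the check-digit position (so the 1st, 3rd, 5th, ... of the partial from the right).
  doubled (with −9 where >9): 7 3 8 8 8 4 2 → sum 40
  kept as-is: 0 4 5 2 7 1 6 → sum 25
Total = 40 + 25 = 65.
Check digit = (10 − (65 mod 10)) mod 10 = 5.

5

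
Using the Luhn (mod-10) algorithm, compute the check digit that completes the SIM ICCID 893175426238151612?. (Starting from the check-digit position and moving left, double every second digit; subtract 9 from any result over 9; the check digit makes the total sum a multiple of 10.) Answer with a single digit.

1

Partial digits right→left: 2 1 6 1 5 1 8 3 2 6 2 4 5 7 1 3 9 8
Double every second digit counting from the check-digit position (so the 1st, 3rd, 5th, ... of the partial from the right).
  doubled (with −9 where >9): 4 3 1 7 4 4 1 2 9 → sum 35
  kept as-is: 1 1 1 3 6 4 7 3 8 → sum 34
Total = 35 + 34 = 69.
Check digit = (10 − (69 mod 10)) mod 10 = 1.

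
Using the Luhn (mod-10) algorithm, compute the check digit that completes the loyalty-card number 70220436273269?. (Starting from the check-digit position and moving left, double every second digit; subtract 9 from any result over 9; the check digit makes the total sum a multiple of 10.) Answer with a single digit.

Partial digits right→left: 9 6 2 3 7 2 6 3 4 0 2 2 0 7
Double every second digit counting from the check-digit position (so the 1st, 3rd, 5th, ... of the partial from the right).
  doubled (with −9 where >9): 9 4 5 3 8 4 0 → sum 33
  kept as-is: 6 3 2 3 0 2 7 → sum 23
Total = 33 + 23 = 56.
Check digit = (10 − (56 mod 10)) mod 10 = 4.

4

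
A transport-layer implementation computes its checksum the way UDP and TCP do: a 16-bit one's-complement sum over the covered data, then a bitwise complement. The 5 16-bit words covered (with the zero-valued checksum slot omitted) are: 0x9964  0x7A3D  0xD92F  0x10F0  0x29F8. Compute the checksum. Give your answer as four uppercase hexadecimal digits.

One's-complement addition (fold any carry out of bit 15 back into bit 0):
  0x9964 + 0x7A3D = 0x113A1 → wrap carry → 0x13A2
  0x13A2 + 0xD92F = 0x0ECD1
  0xECD1 + 0x10F0 = 0x0FDC1
  0xFDC1 + 0x29F8 = 0x127B9 → wrap carry → 0x27BA
One's-complement sum = 0x27BA.
Checksum = ~0x27BA & 0xFFFF = 0xD845.

D845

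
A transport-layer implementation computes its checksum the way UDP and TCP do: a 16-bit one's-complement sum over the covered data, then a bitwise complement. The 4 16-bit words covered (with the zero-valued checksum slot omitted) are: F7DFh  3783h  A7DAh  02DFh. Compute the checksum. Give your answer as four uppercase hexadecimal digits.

25E3

One's-complement addition (fold any carry out of bit 15 back into bit 0):
  0xF7DF + 0x3783 = 0x12F62 → wrap carry → 0x2F63
  0x2F63 + 0xA7DA = 0x0D73D
  0xD73D + 0x02DF = 0x0DA1C
One's-complement sum = 0xDA1C.
Checksum = ~0xDA1C & 0xFFFF = 0x25E3.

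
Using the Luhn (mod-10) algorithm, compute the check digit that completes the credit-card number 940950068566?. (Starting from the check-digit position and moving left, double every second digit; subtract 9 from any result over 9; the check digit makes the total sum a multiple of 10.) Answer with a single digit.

8

Partial digits right→left: 6 6 5 8 6 0 0 5 9 0 4 9
Double every second digit counting from the check-digit position (so the 1st, 3rd, 5th, ... of the partial from the right).
  doubled (with −9 where >9): 3 1 3 0 9 8 → sum 24
  kept as-is: 6 8 0 5 0 9 → sum 28
Total = 24 + 28 = 52.
Check digit = (10 − (52 mod 10)) mod 10 = 8.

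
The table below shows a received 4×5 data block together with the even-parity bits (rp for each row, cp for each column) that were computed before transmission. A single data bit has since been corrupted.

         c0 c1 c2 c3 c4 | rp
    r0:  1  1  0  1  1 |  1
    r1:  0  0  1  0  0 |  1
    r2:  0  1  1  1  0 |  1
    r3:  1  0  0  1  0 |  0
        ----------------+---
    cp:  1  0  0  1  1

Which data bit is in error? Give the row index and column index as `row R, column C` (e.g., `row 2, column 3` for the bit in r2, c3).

row 0, column 0

Recompute each row's even parity and compare to rp:
  r0: data parity 0, sent rp 1 → mismatch
  r1: data parity 1, sent rp 1 → ok
  r2: data parity 1, sent rp 1 → ok
  r3: data parity 0, sent rp 0 → ok
Recompute each column's even parity and compare to cp:
  c0: data parity 0, sent cp 1 → mismatch
  c1: data parity 0, sent cp 0 → ok
  c2: data parity 0, sent cp 0 → ok
  c3: data parity 1, sent cp 1 → ok
  c4: data parity 1, sent cp 1 → ok
Exactly one row (r0) and one column (c0) fail → the flipped bit is at their intersection.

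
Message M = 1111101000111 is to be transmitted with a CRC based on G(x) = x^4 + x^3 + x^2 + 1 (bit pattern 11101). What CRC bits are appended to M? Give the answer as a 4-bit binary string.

Append 4 zeros: 11111010001110000. Divide by 11101 (XOR where the leading bit is 1):
  pos 0: 11111 XOR 11101 = 00010
  pos 3: 10010 XOR 11101 = 01111
  pos 4: 11110 XOR 11101 = 00011
  pos 7: 11011 XOR 11101 = 00110
  pos 9: 11010 XOR 11101 = 00111
  pos 11: 11100 XOR 11101 = 00001
Remainder (last 4 bits) = 0010. This is the CRC / FCS.

0010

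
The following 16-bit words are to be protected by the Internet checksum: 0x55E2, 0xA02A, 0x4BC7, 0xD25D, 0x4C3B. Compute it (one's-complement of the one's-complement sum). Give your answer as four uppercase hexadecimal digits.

One's-complement addition (fold any carry out of bit 15 back into bit 0):
  0x55E2 + 0xA02A = 0x0F60C
  0xF60C + 0x4BC7 = 0x141D3 → wrap carry → 0x41D4
  0x41D4 + 0xD25D = 0x11431 → wrap carry → 0x1432
  0x1432 + 0x4C3B = 0x0606D
One's-complement sum = 0x606D.
Checksum = ~0x606D & 0xFFFF = 0x9F92.

9F92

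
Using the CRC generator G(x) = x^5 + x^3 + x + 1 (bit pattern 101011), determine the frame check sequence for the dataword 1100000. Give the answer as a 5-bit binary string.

Append 5 zeros: 110000000000. Divide by 101011 (XOR where the leading bit is 1):
  pos 0: 110000 XOR 101011 = 011011
  pos 1: 110110 XOR 101011 = 011101
  pos 2: 111010 XOR 101011 = 010001
  pos 3: 100010 XOR 101011 = 001001
  pos 5: 100100 XOR 101011 = 001111
Remainder (last 5 bits) = 11110. This is the CRC / FCS.

11110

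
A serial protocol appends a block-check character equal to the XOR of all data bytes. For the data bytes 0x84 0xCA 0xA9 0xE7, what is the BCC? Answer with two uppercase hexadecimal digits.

XOR the bytes together:
  start with 0x84
  0x84 ⊕ 0xCA = 0x4E
  0x4E ⊕ 0xA9 = 0xE7
  0xE7 ⊕ 0xE7 = 0x00

00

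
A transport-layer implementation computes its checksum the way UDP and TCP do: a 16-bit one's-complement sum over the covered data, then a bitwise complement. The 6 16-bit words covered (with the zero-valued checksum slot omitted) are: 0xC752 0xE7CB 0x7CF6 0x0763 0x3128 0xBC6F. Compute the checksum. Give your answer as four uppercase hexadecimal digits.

DEEF

One's-complement addition (fold any carry out of bit 15 back into bit 0):
  0xC752 + 0xE7CB = 0x1AF1D → wrap carry → 0xAF1E
  0xAF1E + 0x7CF6 = 0x12C14 → wrap carry → 0x2C15
  0x2C15 + 0x0763 = 0x03378
  0x3378 + 0x3128 = 0x064A0
  0x64A0 + 0xBC6F = 0x1210F → wrap carry → 0x2110
One's-complement sum = 0x2110.
Checksum = ~0x2110 & 0xFFFF = 0xDEEF.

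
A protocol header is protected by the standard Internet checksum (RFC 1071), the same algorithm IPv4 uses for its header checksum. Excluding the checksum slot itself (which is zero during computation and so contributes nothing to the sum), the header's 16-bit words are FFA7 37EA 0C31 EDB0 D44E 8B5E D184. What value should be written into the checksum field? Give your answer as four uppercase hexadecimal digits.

9D59

One's-complement addition (fold any carry out of bit 15 back into bit 0):
  0xFFA7 + 0x37EA = 0x13791 → wrap carry → 0x3792
  0x3792 + 0x0C31 = 0x043C3
  0x43C3 + 0xEDB0 = 0x13173 → wrap carry → 0x3174
  0x3174 + 0xD44E = 0x105C2 → wrap carry → 0x05C3
  0x05C3 + 0x8B5E = 0x09121
  0x9121 + 0xD184 = 0x162A5 → wrap carry → 0x62A6
One's-complement sum = 0x62A6.
Checksum = ~0x62A6 & 0xFFFF = 0x9D59.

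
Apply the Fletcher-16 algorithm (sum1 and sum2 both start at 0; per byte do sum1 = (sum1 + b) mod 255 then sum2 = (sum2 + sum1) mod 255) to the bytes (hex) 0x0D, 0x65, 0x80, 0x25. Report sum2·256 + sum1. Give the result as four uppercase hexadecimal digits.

8A18

Running sums (mod 255):
  after byte 0 (0x0D): sum1=13, sum2=13
  after byte 1 (0x65): sum1=114, sum2=127
  after byte 2 (0x80): sum1=242, sum2=114
  after byte 3 (0x25): sum1=24, sum2=138
Checksum = sum2·256 + sum1 = 138·256 + 24 = 35352 = 0x8A18.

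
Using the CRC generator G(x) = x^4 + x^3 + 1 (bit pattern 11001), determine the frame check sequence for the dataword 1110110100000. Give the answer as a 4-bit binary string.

Append 4 zeros: 11101101000000000. Divide by 11001 (XOR where the leading bit is 1):
  pos 0: 11101 XOR 11001 = 00100
  pos 2: 10010 XOR 11001 = 01011
  pos 3: 10111 XOR 11001 = 01110
  pos 4: 11100 XOR 11001 = 00101
  pos 6: 10100 XOR 11001 = 01101
  pos 7: 11010 XOR 11001 = 00011
  pos 10: 11000 XOR 11001 = 00001
Remainder (last 4 bits) = 0100. This is the CRC / FCS.

0100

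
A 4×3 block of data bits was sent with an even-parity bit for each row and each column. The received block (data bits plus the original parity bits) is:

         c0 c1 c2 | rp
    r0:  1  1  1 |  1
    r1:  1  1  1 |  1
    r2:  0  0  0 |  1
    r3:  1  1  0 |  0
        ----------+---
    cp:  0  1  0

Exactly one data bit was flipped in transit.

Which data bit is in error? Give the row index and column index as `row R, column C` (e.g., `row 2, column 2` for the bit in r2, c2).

Recompute each row's even parity and compare to rp:
  r0: data parity 1, sent rp 1 → ok
  r1: data parity 1, sent rp 1 → ok
  r2: data parity 0, sent rp 1 → mismatch
  r3: data parity 0, sent rp 0 → ok
Recompute each column's even parity and compare to cp:
  c0: data parity 1, sent cp 0 → mismatch
  c1: data parity 1, sent cp 1 → ok
  c2: data parity 0, sent cp 0 → ok
Exactly one row (r2) and one column (c0) fail → the flipped bit is at their intersection.

row 2, column 0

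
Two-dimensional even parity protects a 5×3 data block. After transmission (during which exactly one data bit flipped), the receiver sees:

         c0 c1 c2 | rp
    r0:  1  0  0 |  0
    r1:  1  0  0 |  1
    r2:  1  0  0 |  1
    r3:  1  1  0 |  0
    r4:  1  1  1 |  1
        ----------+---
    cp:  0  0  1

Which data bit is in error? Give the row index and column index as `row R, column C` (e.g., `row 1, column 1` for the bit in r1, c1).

row 0, column 0

Recompute each row's even parity and compare to rp:
  r0: data parity 1, sent rp 0 → mismatch
  r1: data parity 1, sent rp 1 → ok
  r2: data parity 1, sent rp 1 → ok
  r3: data parity 0, sent rp 0 → ok
  r4: data parity 1, sent rp 1 → ok
Recompute each column's even parity and compare to cp:
  c0: data parity 1, sent cp 0 → mismatch
  c1: data parity 0, sent cp 0 → ok
  c2: data parity 1, sent cp 1 → ok
Exactly one row (r0) and one column (c0) fail → the flipped bit is at their intersection.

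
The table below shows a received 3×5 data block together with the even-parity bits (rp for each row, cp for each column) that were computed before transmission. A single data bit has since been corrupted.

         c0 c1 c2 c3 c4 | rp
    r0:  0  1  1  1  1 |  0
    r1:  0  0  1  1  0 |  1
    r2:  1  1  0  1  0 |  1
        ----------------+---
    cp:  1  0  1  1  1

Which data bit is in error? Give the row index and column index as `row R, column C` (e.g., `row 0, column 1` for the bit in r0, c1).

Recompute each row's even parity and compare to rp:
  r0: data parity 0, sent rp 0 → ok
  r1: data parity 0, sent rp 1 → mismatch
  r2: data parity 1, sent rp 1 → ok
Recompute each column's even parity and compare to cp:
  c0: data parity 1, sent cp 1 → ok
  c1: data parity 0, sent cp 0 → ok
  c2: data parity 0, sent cp 1 → mismatch
  c3: data parity 1, sent cp 1 → ok
  c4: data parity 1, sent cp 1 → ok
Exactly one row (r1) and one column (c2) fail → the flipped bit is at their intersection.

row 1, column 2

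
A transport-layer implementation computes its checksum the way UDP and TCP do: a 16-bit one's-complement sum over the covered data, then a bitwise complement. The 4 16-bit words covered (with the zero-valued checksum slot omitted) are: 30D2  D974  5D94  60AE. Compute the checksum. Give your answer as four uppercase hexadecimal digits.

One's-complement addition (fold any carry out of bit 15 back into bit 0):
  0x30D2 + 0xD974 = 0x10A46 → wrap carry → 0x0A47
  0x0A47 + 0x5D94 = 0x067DB
  0x67DB + 0x60AE = 0x0C889
One's-complement sum = 0xC889.
Checksum = ~0xC889 & 0xFFFF = 0x3776.

3776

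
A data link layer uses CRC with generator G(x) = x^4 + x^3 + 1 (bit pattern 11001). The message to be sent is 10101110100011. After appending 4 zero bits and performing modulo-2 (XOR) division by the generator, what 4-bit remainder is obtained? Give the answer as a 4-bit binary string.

1010

Append 4 zeros: 101011101000110000. Divide by 11001 (XOR where the leading bit is 1):
  pos 0: 10101 XOR 11001 = 01100
  pos 1: 11001 XOR 11001 = 00000
  pos 6: 10100 XOR 11001 = 01101
  pos 7: 11010 XOR 11001 = 00011
  pos 10: 11110 XOR 11001 = 00111
  pos 12: 11100 XOR 11001 = 00101
Remainder (last 4 bits) = 1010. This is the CRC / FCS.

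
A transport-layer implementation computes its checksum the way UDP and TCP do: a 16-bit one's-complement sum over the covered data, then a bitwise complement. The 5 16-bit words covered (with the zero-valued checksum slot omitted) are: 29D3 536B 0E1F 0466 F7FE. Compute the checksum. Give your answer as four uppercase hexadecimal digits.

783D

One's-complement addition (fold any carry out of bit 15 back into bit 0):
  0x29D3 + 0x536B = 0x07D3E
  0x7D3E + 0x0E1F = 0x08B5D
  0x8B5D + 0x0466 = 0x08FC3
  0x8FC3 + 0xF7FE = 0x187C1 → wrap carry → 0x87C2
One's-complement sum = 0x87C2.
Checksum = ~0x87C2 & 0xFFFF = 0x783D.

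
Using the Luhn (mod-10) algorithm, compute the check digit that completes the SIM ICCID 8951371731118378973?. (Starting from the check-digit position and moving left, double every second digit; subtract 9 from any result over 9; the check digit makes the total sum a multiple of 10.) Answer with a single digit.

Partial digits right→left: 3 7 9 8 7 3 8 1 1 1 3 7 1 7 3 1 5 9 8
Double every second digit counting from the check-digit position (so the 1st, 3rd, 5th, ... of the partial from the right).
  doubled (with −9 where >9): 6 9 5 7 2 6 2 6 1 7 → sum 51
  kept as-is: 7 8 3 1 1 7 7 1 9 → sum 44
Total = 51 + 44 = 95.
Check digit = (10 − (95 mod 10)) mod 10 = 5.

5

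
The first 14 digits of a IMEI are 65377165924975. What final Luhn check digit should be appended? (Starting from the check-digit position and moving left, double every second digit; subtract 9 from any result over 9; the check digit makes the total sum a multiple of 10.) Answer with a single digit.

5

Partial digits right→left: 5 7 9 4 2 9 5 6 1 7 7 3 5 6
Double every second digit counting from the check-digit position (so the 1st, 3rd, 5th, ... of the partial from the right).
  doubled (with −9 where >9): 1 9 4 1 2 5 1 → sum 23
  kept as-is: 7 4 9 6 7 3 6 → sum 42
Total = 23 + 42 = 65.
Check digit = (10 − (65 mod 10)) mod 10 = 5.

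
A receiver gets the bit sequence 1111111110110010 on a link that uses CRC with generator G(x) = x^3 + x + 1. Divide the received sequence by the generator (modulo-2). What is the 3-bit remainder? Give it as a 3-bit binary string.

000

Modulo-2 division of 1111111110110010 by 1011:
  pos 0: 1111 XOR 1011 = 0100
  pos 1: 1001 XOR 1011 = 0010
  pos 3: 1011 XOR 1011 = 0000
  pos 7: 1101 XOR 1011 = 0110
  pos 8: 1101 XOR 1011 = 0110
  pos 9: 1100 XOR 1011 = 0111
  pos 10: 1110 XOR 1011 = 0101
  pos 11: 1011 XOR 1011 = 0000
Remainder = 000 (zero — the frame passes the CRC check).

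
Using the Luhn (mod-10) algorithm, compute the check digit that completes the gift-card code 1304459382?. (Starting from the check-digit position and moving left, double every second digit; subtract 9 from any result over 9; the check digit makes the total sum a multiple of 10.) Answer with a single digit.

Partial digits right→left: 2 8 3 9 5 4 4 0 3 1
Double every second digit counting from the check-digit position (so the 1st, 3rd, 5th, ... of the partial from the right).
  doubled (with −9 where >9): 4 6 1 8 6 → sum 25
  kept as-is: 8 9 4 0 1 → sum 22
Total = 25 + 22 = 47.
Check digit = (10 − (47 mod 10)) mod 10 = 3.

3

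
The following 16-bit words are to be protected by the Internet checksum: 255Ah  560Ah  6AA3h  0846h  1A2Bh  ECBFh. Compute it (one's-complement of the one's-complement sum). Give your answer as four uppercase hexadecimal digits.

One's-complement addition (fold any carry out of bit 15 back into bit 0):
  0x255A + 0x560A = 0x07B64
  0x7B64 + 0x6AA3 = 0x0E607
  0xE607 + 0x0846 = 0x0EE4D
  0xEE4D + 0x1A2B = 0x10878 → wrap carry → 0x0879
  0x0879 + 0xECBF = 0x0F538
One's-complement sum = 0xF538.
Checksum = ~0xF538 & 0xFFFF = 0x0AC7.

0AC7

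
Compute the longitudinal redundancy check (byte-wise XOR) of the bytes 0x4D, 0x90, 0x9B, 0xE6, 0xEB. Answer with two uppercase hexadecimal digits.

4B

XOR the bytes together:
  start with 0x4D
  0x4D ⊕ 0x90 = 0xDD
  0xDD ⊕ 0x9B = 0x46
  0x46 ⊕ 0xE6 = 0xA0
  0xA0 ⊕ 0xEB = 0x4B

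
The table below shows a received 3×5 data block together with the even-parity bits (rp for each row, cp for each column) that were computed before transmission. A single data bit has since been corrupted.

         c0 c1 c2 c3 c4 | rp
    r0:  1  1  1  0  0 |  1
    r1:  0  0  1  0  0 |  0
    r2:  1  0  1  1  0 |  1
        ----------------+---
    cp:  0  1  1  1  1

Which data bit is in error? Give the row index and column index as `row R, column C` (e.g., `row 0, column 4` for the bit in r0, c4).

row 1, column 4

Recompute each row's even parity and compare to rp:
  r0: data parity 1, sent rp 1 → ok
  r1: data parity 1, sent rp 0 → mismatch
  r2: data parity 1, sent rp 1 → ok
Recompute each column's even parity and compare to cp:
  c0: data parity 0, sent cp 0 → ok
  c1: data parity 1, sent cp 1 → ok
  c2: data parity 1, sent cp 1 → ok
  c3: data parity 1, sent cp 1 → ok
  c4: data parity 0, sent cp 1 → mismatch
Exactly one row (r1) and one column (c4) fail → the flipped bit is at their intersection.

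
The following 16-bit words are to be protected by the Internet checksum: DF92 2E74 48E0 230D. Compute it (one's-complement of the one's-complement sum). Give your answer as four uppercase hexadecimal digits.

860B

One's-complement addition (fold any carry out of bit 15 back into bit 0):
  0xDF92 + 0x2E74 = 0x10E06 → wrap carry → 0x0E07
  0x0E07 + 0x48E0 = 0x056E7
  0x56E7 + 0x230D = 0x079F4
One's-complement sum = 0x79F4.
Checksum = ~0x79F4 & 0xFFFF = 0x860B.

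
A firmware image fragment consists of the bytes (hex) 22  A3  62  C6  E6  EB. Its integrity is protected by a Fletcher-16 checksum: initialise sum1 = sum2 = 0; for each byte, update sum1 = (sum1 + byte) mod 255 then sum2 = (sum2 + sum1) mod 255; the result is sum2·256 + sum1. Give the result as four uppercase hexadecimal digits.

Running sums (mod 255):
  after byte 0 (22): sum1=34, sum2=34
  after byte 1 (A3): sum1=197, sum2=231
  after byte 2 (62): sum1=40, sum2=16
  after byte 3 (C6): sum1=238, sum2=254
  after byte 4 (E6): sum1=213, sum2=212
  after byte 5 (EB): sum1=193, sum2=150
Checksum = sum2·256 + sum1 = 150·256 + 193 = 38593 = 0x96C1.

96C1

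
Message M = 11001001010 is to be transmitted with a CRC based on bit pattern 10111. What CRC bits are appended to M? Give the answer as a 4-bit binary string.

Append 4 zeros: 110010010100000. Divide by 10111 (XOR where the leading bit is 1):
  pos 0: 11001 XOR 10111 = 01110
  pos 1: 11100 XOR 10111 = 01011
  pos 2: 10110 XOR 10111 = 00001
  pos 6: 11010 XOR 10111 = 01101
  pos 7: 11010 XOR 10111 = 01101
  pos 8: 11010 XOR 10111 = 01101
  pos 9: 11010 XOR 10111 = 01101
  pos 10: 11010 XOR 10111 = 01101
Remainder (last 4 bits) = 1101. This is the CRC / FCS.

1101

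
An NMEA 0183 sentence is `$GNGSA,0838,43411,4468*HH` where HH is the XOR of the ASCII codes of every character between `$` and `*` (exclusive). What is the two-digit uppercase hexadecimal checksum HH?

XOR the ASCII codes of the payload characters:
  'G' = 0x47 → acc = 0x47
  'N' = 0x4E → acc = 0x09
  'G' = 0x47 → acc = 0x4E
  'S' = 0x53 → acc = 0x1D
  'A' = 0x41 → acc = 0x5C
  ',' = 0x2C → acc = 0x70
  '0' = 0x30 → acc = 0x40
  '8' = 0x38 → acc = 0x78
  '3' = 0x33 → acc = 0x4B
  '8' = 0x38 → acc = 0x73
  ',' = 0x2C → acc = 0x5F
  '4' = 0x34 → acc = 0x6B
  '3' = 0x33 → acc = 0x58
  '4' = 0x34 → acc = 0x6C
  '1' = 0x31 → acc = 0x5D
  '1' = 0x31 → acc = 0x6C
  ',' = 0x2C → acc = 0x40
  '4' = 0x34 → acc = 0x74
  '4' = 0x34 → acc = 0x40
  '6' = 0x36 → acc = 0x76
  '8' = 0x38 → acc = 0x4E
Checksum = 0x4E.

4E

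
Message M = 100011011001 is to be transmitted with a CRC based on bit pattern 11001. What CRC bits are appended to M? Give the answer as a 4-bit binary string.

Append 4 zeros: 1000110110010000. Divide by 11001 (XOR where the leading bit is 1):
  pos 0: 10001 XOR 11001 = 01000
  pos 1: 10001 XOR 11001 = 01000
  pos 2: 10000 XOR 11001 = 01001
  pos 3: 10011 XOR 11001 = 01010
  pos 4: 10101 XOR 11001 = 01100
  pos 5: 11000 XOR 11001 = 00001
  pos 9: 10100 XOR 11001 = 01101
  pos 10: 11010 XOR 11001 = 00011
Remainder (last 4 bits) = 0110. This is the CRC / FCS.

0110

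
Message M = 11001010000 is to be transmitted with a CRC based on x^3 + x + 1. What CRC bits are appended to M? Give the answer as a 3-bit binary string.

111

Append 3 zeros: 11001010000000. Divide by 1011 (XOR where the leading bit is 1):
  pos 0: 1100 XOR 1011 = 0111
  pos 1: 1111 XOR 1011 = 0100
  pos 2: 1000 XOR 1011 = 0011
  pos 4: 1110 XOR 1011 = 0101
  pos 5: 1010 XOR 1011 = 0001
  pos 8: 1000 XOR 1011 = 0011
  pos 10: 1100 XOR 1011 = 0111
Remainder (last 3 bits) = 111. This is the CRC / FCS.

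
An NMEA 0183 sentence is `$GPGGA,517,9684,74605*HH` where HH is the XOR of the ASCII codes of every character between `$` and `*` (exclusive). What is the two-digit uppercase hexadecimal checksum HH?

7A

XOR the ASCII codes of the payload characters:
  'G' = 0x47 → acc = 0x47
  'P' = 0x50 → acc = 0x17
  'G' = 0x47 → acc = 0x50
  'G' = 0x47 → acc = 0x17
  'A' = 0x41 → acc = 0x56
  ',' = 0x2C → acc = 0x7A
  '5' = 0x35 → acc = 0x4F
  '1' = 0x31 → acc = 0x7E
  '7' = 0x37 → acc = 0x49
  ',' = 0x2C → acc = 0x65
  '9' = 0x39 → acc = 0x5C
  '6' = 0x36 → acc = 0x6A
  '8' = 0x38 → acc = 0x52
  '4' = 0x34 → acc = 0x66
  ',' = 0x2C → acc = 0x4A
  '7' = 0x37 → acc = 0x7D
  '4' = 0x34 → acc = 0x49
  '6' = 0x36 → acc = 0x7F
  '0' = 0x30 → acc = 0x4F
  '5' = 0x35 → acc = 0x7A
Checksum = 0x7A.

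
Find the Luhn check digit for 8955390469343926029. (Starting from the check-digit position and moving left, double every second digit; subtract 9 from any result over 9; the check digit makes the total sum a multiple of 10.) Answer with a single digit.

1

Partial digits right→left: 9 2 0 6 2 9 3 4 3 9 6 4 0 9 3 5 5 9 8
Double every second digit counting from the check-digit position (so the 1st, 3rd, 5th, ... of the partial from the right).
  doubled (with −9 where >9): 9 0 4 6 6 3 0 6 1 7 → sum 42
  kept as-is: 2 6 9 4 9 4 9 5 9 → sum 57
Total = 42 + 57 = 99.
Check digit = (10 − (99 mod 10)) mod 10 = 1.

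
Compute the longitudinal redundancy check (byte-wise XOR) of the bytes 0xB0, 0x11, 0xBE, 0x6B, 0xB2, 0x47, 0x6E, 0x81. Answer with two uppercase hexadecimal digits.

6E

XOR the bytes together:
  start with 0xB0
  0xB0 ⊕ 0x11 = 0xA1
  0xA1 ⊕ 0xBE = 0x1F
  0x1F ⊕ 0x6B = 0x74
  0x74 ⊕ 0xB2 = 0xC6
  0xC6 ⊕ 0x47 = 0x81
  0x81 ⊕ 0x6E = 0xEF
  0xEF ⊕ 0x81 = 0x6E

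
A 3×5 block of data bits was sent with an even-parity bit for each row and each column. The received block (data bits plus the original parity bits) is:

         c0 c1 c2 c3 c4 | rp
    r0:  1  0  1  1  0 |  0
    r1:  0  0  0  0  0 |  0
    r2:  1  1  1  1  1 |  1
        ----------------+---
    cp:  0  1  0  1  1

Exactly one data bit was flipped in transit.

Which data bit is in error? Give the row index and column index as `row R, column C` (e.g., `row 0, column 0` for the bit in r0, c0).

row 0, column 3

Recompute each row's even parity and compare to rp:
  r0: data parity 1, sent rp 0 → mismatch
  r1: data parity 0, sent rp 0 → ok
  r2: data parity 1, sent rp 1 → ok
Recompute each column's even parity and compare to cp:
  c0: data parity 0, sent cp 0 → ok
  c1: data parity 1, sent cp 1 → ok
  c2: data parity 0, sent cp 0 → ok
  c3: data parity 0, sent cp 1 → mismatch
  c4: data parity 1, sent cp 1 → ok
Exactly one row (r0) and one column (c3) fail → the flipped bit is at their intersection.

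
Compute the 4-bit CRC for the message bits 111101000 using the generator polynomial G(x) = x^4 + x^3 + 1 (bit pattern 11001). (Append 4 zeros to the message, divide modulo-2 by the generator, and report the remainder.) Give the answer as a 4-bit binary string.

0110

Append 4 zeros: 1111010000000. Divide by 11001 (XOR where the leading bit is 1):
  pos 0: 11110 XOR 11001 = 00111
  pos 2: 11110 XOR 11001 = 00111
  pos 4: 11100 XOR 11001 = 00101
  pos 6: 10100 XOR 11001 = 01101
  pos 7: 11010 XOR 11001 = 00011
Remainder (last 4 bits) = 0110. This is the CRC / FCS.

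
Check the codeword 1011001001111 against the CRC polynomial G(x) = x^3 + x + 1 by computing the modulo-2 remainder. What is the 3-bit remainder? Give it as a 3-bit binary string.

001

Modulo-2 division of 1011001001111 by 1011:
  pos 0: 1011 XOR 1011 = 0000
  pos 6: 1001 XOR 1011 = 0010
  pos 8: 1011 XOR 1011 = 0000
Remainder = 001 (nonzero — an error is detected).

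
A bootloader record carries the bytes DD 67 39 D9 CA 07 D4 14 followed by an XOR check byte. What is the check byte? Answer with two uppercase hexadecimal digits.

57

XOR the bytes together:
  start with 0xDD
  0xDD ⊕ 0x67 = 0xBA
  0xBA ⊕ 0x39 = 0x83
  0x83 ⊕ 0xD9 = 0x5A
  0x5A ⊕ 0xCA = 0x90
  0x90 ⊕ 0x07 = 0x97
  0x97 ⊕ 0xD4 = 0x43
  0x43 ⊕ 0x14 = 0x57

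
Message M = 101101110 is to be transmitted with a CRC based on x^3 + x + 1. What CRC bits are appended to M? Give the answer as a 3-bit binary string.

100

Append 3 zeros: 101101110000. Divide by 1011 (XOR where the leading bit is 1):
  pos 0: 1011 XOR 1011 = 0000
  pos 5: 1110 XOR 1011 = 0101
  pos 6: 1010 XOR 1011 = 0001
Remainder (last 3 bits) = 100. This is the CRC / FCS.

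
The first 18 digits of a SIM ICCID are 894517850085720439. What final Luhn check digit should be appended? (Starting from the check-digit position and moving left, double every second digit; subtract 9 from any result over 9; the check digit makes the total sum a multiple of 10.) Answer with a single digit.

Partial digits right→left: 9 3 4 0 2 7 5 8 0 0 5 8 7 1 5 4 9 8
Double every second digit counting from the check-digit position (so the 1st, 3rd, 5th, ... of the partial from the right).
  doubled (with −9 where >9): 9 8 4 1 0 1 5 1 9 → sum 38
  kept as-is: 3 0 7 8 0 8 1 4 8 → sum 39
Total = 38 + 39 = 77.
Check digit = (10 − (77 mod 10)) mod 10 = 3.

3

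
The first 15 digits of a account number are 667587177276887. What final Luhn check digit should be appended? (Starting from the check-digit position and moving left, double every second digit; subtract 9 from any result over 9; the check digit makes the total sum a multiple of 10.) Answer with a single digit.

0

Partial digits right→left: 7 8 8 6 7 2 7 7 1 7 8 5 7 6 6
Double every second digit counting from the check-digit position (so the 1st, 3rd, 5th, ... of the partial from the right).
  doubled (with −9 where >9): 5 7 5 5 2 7 5 3 → sum 39
  kept as-is: 8 6 2 7 7 5 6 → sum 41
Total = 39 + 41 = 80.
Check digit = (10 − (80 mod 10)) mod 10 = 0.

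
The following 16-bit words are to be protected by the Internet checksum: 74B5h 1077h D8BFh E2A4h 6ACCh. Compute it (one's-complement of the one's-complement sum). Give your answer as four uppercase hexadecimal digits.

One's-complement addition (fold any carry out of bit 15 back into bit 0):
  0x74B5 + 0x1077 = 0x0852C
  0x852C + 0xD8BF = 0x15DEB → wrap carry → 0x5DEC
  0x5DEC + 0xE2A4 = 0x14090 → wrap carry → 0x4091
  0x4091 + 0x6ACC = 0x0AB5D
One's-complement sum = 0xAB5D.
Checksum = ~0xAB5D & 0xFFFF = 0x54A2.

54A2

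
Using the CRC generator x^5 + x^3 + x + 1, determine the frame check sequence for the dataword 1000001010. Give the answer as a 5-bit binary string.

Append 5 zeros: 100000101000000. Divide by 101011 (XOR where the leading bit is 1):
  pos 0: 100000 XOR 101011 = 001011
  pos 2: 101110 XOR 101011 = 000101
  pos 5: 101100 XOR 101011 = 000111
  pos 8: 111000 XOR 101011 = 010011
  pos 9: 100110 XOR 101011 = 001101
Remainder (last 5 bits) = 01101. This is the CRC / FCS.

01101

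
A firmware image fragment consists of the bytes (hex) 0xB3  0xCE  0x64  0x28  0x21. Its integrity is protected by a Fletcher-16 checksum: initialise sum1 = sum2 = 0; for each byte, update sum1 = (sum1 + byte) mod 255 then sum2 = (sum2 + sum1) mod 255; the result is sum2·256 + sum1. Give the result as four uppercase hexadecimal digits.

Running sums (mod 255):
  after byte 0 (0xB3): sum1=179, sum2=179
  after byte 1 (0xCE): sum1=130, sum2=54
  after byte 2 (0x64): sum1=230, sum2=29
  after byte 3 (0x28): sum1=15, sum2=44
  after byte 4 (0x21): sum1=48, sum2=92
Checksum = sum2·256 + sum1 = 92·256 + 48 = 23600 = 0x5C30.

5C30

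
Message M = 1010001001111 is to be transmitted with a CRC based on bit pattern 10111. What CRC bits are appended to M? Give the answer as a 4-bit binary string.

1110

Append 4 zeros: 10100010011110000. Divide by 10111 (XOR where the leading bit is 1):
  pos 0: 10100 XOR 10111 = 00011
  pos 3: 11010 XOR 10111 = 01101
  pos 4: 11010 XOR 10111 = 01101
  pos 5: 11011 XOR 10111 = 01100
  pos 6: 11001 XOR 10111 = 01110
  pos 7: 11101 XOR 10111 = 01010
  pos 8: 10101 XOR 10111 = 00010
  pos 11: 10000 XOR 10111 = 00111
Remainder (last 4 bits) = 1110. This is the CRC / FCS.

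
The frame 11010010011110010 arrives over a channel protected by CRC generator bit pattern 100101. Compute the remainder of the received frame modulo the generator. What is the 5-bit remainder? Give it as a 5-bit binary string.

Modulo-2 division of 11010010011110010 by 100101:
  pos 0: 110100 XOR 100101 = 010001
  pos 1: 100011 XOR 100101 = 000110
  pos 4: 110001 XOR 100101 = 010100
  pos 5: 101001 XOR 100101 = 001100
  pos 7: 110011 XOR 100101 = 010110
  pos 8: 101100 XOR 100101 = 001001
  pos 10: 100101 XOR 100101 = 000000
Remainder = 00000 (zero — the frame passes the CRC check).

00000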